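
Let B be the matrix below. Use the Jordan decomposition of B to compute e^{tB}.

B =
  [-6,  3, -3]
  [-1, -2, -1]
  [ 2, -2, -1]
e^{tB} =
  [-3*t*exp(-3*t) + exp(-3*t), 3*t*exp(-3*t), -3*t*exp(-3*t)]
  [-t*exp(-3*t), t*exp(-3*t) + exp(-3*t), -t*exp(-3*t)]
  [2*t*exp(-3*t), -2*t*exp(-3*t), 2*t*exp(-3*t) + exp(-3*t)]

Strategy: write B = P · J · P⁻¹ where J is a Jordan canonical form, so e^{tB} = P · e^{tJ} · P⁻¹, and e^{tJ} can be computed block-by-block.

B has Jordan form
J =
  [-3,  1,  0]
  [ 0, -3,  0]
  [ 0,  0, -3]
(up to reordering of blocks).

Per-block formulas:
  For a 1×1 block at λ = -3: exp(t · [-3]) = [e^(-3t)].
  For a 2×2 Jordan block J_2(-3): exp(t · J_2(-3)) = e^(-3t)·(I + t·N), where N is the 2×2 nilpotent shift.

After assembling e^{tJ} and conjugating by P, we get:

e^{tB} =
  [-3*t*exp(-3*t) + exp(-3*t), 3*t*exp(-3*t), -3*t*exp(-3*t)]
  [-t*exp(-3*t), t*exp(-3*t) + exp(-3*t), -t*exp(-3*t)]
  [2*t*exp(-3*t), -2*t*exp(-3*t), 2*t*exp(-3*t) + exp(-3*t)]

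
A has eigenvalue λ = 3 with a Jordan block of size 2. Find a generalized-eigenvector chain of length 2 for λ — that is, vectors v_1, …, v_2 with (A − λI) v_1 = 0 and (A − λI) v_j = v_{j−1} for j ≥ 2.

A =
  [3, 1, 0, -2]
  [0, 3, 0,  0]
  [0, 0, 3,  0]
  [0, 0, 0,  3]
A Jordan chain for λ = 3 of length 2:
v_1 = (1, 0, 0, 0)ᵀ
v_2 = (0, 1, 0, 0)ᵀ

Let N = A − (3)·I. We want v_2 with N^2 v_2 = 0 but N^1 v_2 ≠ 0; then v_{j-1} := N · v_j for j = 2, …, 2.

Pick v_2 = (0, 1, 0, 0)ᵀ.
Then v_1 = N · v_2 = (1, 0, 0, 0)ᵀ.

Sanity check: (A − (3)·I) v_1 = (0, 0, 0, 0)ᵀ = 0. ✓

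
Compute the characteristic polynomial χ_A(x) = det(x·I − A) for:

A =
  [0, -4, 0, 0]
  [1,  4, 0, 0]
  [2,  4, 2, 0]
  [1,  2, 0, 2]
x^4 - 8*x^3 + 24*x^2 - 32*x + 16

Expanding det(x·I − A) (e.g. by cofactor expansion or by noting that A is similar to its Jordan form J, which has the same characteristic polynomial as A) gives
  χ_A(x) = x^4 - 8*x^3 + 24*x^2 - 32*x + 16
which factors as (x - 2)^4. The eigenvalues (with algebraic multiplicities) are λ = 2 with multiplicity 4.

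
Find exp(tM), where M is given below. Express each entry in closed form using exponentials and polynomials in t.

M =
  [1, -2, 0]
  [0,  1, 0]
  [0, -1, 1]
e^{tM} =
  [exp(t), -2*t*exp(t), 0]
  [0, exp(t), 0]
  [0, -t*exp(t), exp(t)]

Strategy: write M = P · J · P⁻¹ where J is a Jordan canonical form, so e^{tM} = P · e^{tJ} · P⁻¹, and e^{tJ} can be computed block-by-block.

M has Jordan form
J =
  [1, 1, 0]
  [0, 1, 0]
  [0, 0, 1]
(up to reordering of blocks).

Per-block formulas:
  For a 2×2 Jordan block J_2(1): exp(t · J_2(1)) = e^(1t)·(I + t·N), where N is the 2×2 nilpotent shift.
  For a 1×1 block at λ = 1: exp(t · [1]) = [e^(1t)].

After assembling e^{tJ} and conjugating by P, we get:

e^{tM} =
  [exp(t), -2*t*exp(t), 0]
  [0, exp(t), 0]
  [0, -t*exp(t), exp(t)]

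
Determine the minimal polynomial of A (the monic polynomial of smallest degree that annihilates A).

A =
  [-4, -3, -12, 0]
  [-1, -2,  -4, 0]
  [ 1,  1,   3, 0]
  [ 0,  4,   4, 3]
x^3 - x^2 - 5*x - 3

The characteristic polynomial is χ_A(x) = (x - 3)*(x + 1)^3, so the eigenvalues are known. The minimal polynomial is
  m_A(x) = Π_λ (x − λ)^{k_λ}
where k_λ is the size of the *largest* Jordan block for λ (equivalently, the smallest k with (A − λI)^k v = 0 for every generalised eigenvector v of λ).

  λ = -1: largest Jordan block has size 2, contributing (x + 1)^2
  λ = 3: largest Jordan block has size 1, contributing (x − 3)

So m_A(x) = (x - 3)*(x + 1)^2 = x^3 - x^2 - 5*x - 3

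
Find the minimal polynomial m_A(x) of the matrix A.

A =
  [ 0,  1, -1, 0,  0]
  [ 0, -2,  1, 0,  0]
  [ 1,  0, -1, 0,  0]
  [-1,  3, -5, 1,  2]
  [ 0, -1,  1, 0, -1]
x^4 + 2*x^3 - 2*x - 1

The characteristic polynomial is χ_A(x) = (x - 1)*(x + 1)^4, so the eigenvalues are known. The minimal polynomial is
  m_A(x) = Π_λ (x − λ)^{k_λ}
where k_λ is the size of the *largest* Jordan block for λ (equivalently, the smallest k with (A − λI)^k v = 0 for every generalised eigenvector v of λ).

  λ = -1: largest Jordan block has size 3, contributing (x + 1)^3
  λ = 1: largest Jordan block has size 1, contributing (x − 1)

So m_A(x) = (x - 1)*(x + 1)^3 = x^4 + 2*x^3 - 2*x - 1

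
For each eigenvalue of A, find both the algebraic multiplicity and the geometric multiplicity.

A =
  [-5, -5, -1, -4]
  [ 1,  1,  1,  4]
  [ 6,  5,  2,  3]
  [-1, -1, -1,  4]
λ = -4: alg = 1, geom = 1; λ = 2: alg = 3, geom = 1

Step 1 — factor the characteristic polynomial to read off the algebraic multiplicities:
  χ_A(x) = (x - 2)^3*(x + 4)

Step 2 — compute geometric multiplicities via the rank-nullity identity g(λ) = n − rank(A − λI):
  rank(A − (-4)·I) = 3, so dim ker(A − (-4)·I) = n − 3 = 1
  rank(A − (2)·I) = 3, so dim ker(A − (2)·I) = n − 3 = 1

Summary:
  λ = -4: algebraic multiplicity = 1, geometric multiplicity = 1
  λ = 2: algebraic multiplicity = 3, geometric multiplicity = 1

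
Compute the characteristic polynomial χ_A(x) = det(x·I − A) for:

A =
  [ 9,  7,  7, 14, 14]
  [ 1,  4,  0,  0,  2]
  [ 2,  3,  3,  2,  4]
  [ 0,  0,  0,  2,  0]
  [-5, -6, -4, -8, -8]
x^5 - 10*x^4 + 40*x^3 - 80*x^2 + 80*x - 32

Expanding det(x·I − A) (e.g. by cofactor expansion or by noting that A is similar to its Jordan form J, which has the same characteristic polynomial as A) gives
  χ_A(x) = x^5 - 10*x^4 + 40*x^3 - 80*x^2 + 80*x - 32
which factors as (x - 2)^5. The eigenvalues (with algebraic multiplicities) are λ = 2 with multiplicity 5.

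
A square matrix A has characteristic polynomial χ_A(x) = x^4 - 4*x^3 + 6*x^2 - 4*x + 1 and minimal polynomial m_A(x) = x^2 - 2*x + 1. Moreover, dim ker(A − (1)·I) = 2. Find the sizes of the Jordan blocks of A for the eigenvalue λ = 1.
Block sizes for λ = 1: [2, 2]

Step 1 — from the characteristic polynomial, algebraic multiplicity of λ = 1 is 4. From dim ker(A − (1)·I) = 2, there are exactly 2 Jordan blocks for λ = 1.
Step 2 — from the minimal polynomial, the factor (x − 1)^2 tells us the largest block for λ = 1 has size 2.
Step 3 — with total size 4, 2 blocks, and largest block 2, the block sizes (in nonincreasing order) are [2, 2].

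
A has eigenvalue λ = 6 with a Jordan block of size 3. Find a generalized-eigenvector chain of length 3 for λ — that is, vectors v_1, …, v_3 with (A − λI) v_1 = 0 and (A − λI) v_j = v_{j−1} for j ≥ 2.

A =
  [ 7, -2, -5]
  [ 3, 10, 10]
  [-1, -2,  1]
A Jordan chain for λ = 6 of length 3:
v_1 = (0, 5, -2)ᵀ
v_2 = (1, 3, -1)ᵀ
v_3 = (1, 0, 0)ᵀ

Let N = A − (6)·I. We want v_3 with N^3 v_3 = 0 but N^2 v_3 ≠ 0; then v_{j-1} := N · v_j for j = 3, …, 2.

Pick v_3 = (1, 0, 0)ᵀ.
Then v_2 = N · v_3 = (1, 3, -1)ᵀ.
Then v_1 = N · v_2 = (0, 5, -2)ᵀ.

Sanity check: (A − (6)·I) v_1 = (0, 0, 0)ᵀ = 0. ✓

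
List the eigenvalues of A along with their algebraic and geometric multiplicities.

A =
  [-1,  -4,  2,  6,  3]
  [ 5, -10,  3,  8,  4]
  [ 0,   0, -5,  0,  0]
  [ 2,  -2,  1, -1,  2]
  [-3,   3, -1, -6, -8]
λ = -5: alg = 5, geom = 2

Step 1 — factor the characteristic polynomial to read off the algebraic multiplicities:
  χ_A(x) = (x + 5)^5

Step 2 — compute geometric multiplicities via the rank-nullity identity g(λ) = n − rank(A − λI):
  rank(A − (-5)·I) = 3, so dim ker(A − (-5)·I) = n − 3 = 2

Summary:
  λ = -5: algebraic multiplicity = 5, geometric multiplicity = 2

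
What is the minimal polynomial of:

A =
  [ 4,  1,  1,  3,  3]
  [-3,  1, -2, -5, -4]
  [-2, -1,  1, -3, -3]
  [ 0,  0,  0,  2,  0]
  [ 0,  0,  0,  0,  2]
x^3 - 6*x^2 + 12*x - 8

The characteristic polynomial is χ_A(x) = (x - 2)^5, so the eigenvalues are known. The minimal polynomial is
  m_A(x) = Π_λ (x − λ)^{k_λ}
where k_λ is the size of the *largest* Jordan block for λ (equivalently, the smallest k with (A − λI)^k v = 0 for every generalised eigenvector v of λ).

  λ = 2: largest Jordan block has size 3, contributing (x − 2)^3

So m_A(x) = (x - 2)^3 = x^3 - 6*x^2 + 12*x - 8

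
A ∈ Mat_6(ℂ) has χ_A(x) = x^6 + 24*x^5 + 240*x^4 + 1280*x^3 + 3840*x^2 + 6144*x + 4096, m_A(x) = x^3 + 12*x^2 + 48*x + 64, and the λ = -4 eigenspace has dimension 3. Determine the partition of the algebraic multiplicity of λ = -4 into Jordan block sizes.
Block sizes for λ = -4: [3, 2, 1]

Step 1 — from the characteristic polynomial, algebraic multiplicity of λ = -4 is 6. From dim ker(A − (-4)·I) = 3, there are exactly 3 Jordan blocks for λ = -4.
Step 2 — from the minimal polynomial, the factor (x + 4)^3 tells us the largest block for λ = -4 has size 3.
Step 3 — with total size 6, 3 blocks, and largest block 3, the block sizes (in nonincreasing order) are [3, 2, 1].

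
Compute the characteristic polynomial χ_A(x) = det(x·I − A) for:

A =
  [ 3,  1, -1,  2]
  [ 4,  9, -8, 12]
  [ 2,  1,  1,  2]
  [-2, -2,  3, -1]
x^4 - 12*x^3 + 54*x^2 - 108*x + 81

Expanding det(x·I − A) (e.g. by cofactor expansion or by noting that A is similar to its Jordan form J, which has the same characteristic polynomial as A) gives
  χ_A(x) = x^4 - 12*x^3 + 54*x^2 - 108*x + 81
which factors as (x - 3)^4. The eigenvalues (with algebraic multiplicities) are λ = 3 with multiplicity 4.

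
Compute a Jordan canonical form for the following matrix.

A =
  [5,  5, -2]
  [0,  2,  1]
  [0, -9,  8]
J_3(5)

The characteristic polynomial is
  det(x·I − A) = x^3 - 15*x^2 + 75*x - 125 = (x - 5)^3

Eigenvalues and multiplicities (the geometric multiplicity of λ is n − rank(A − λI), which equals the number of Jordan blocks for λ):
  λ = 5: algebraic multiplicity = 3, geometric multiplicity = 1

Determining the block sizes for each eigenvalue:
  λ = 5: one block (gm = 1), so the single block has size am = 3 → block sizes [3]

Assembling the blocks gives a Jordan form
J =
  [5, 1, 0]
  [0, 5, 1]
  [0, 0, 5]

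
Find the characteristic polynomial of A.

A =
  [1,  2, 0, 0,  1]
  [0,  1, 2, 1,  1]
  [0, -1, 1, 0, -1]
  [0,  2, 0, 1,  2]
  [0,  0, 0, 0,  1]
x^5 - 5*x^4 + 10*x^3 - 10*x^2 + 5*x - 1

Expanding det(x·I − A) (e.g. by cofactor expansion or by noting that A is similar to its Jordan form J, which has the same characteristic polynomial as A) gives
  χ_A(x) = x^5 - 5*x^4 + 10*x^3 - 10*x^2 + 5*x - 1
which factors as (x - 1)^5. The eigenvalues (with algebraic multiplicities) are λ = 1 with multiplicity 5.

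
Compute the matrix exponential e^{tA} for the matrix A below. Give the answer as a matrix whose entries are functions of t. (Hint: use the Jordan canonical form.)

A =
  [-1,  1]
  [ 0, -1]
e^{tA} =
  [exp(-t), t*exp(-t)]
  [0, exp(-t)]

Strategy: write A = P · J · P⁻¹ where J is a Jordan canonical form, so e^{tA} = P · e^{tJ} · P⁻¹, and e^{tJ} can be computed block-by-block.

A has Jordan form
J =
  [-1,  1]
  [ 0, -1]
(up to reordering of blocks).

Per-block formulas:
  For a 2×2 Jordan block J_2(-1): exp(t · J_2(-1)) = e^(-1t)·(I + t·N), where N is the 2×2 nilpotent shift.

After assembling e^{tJ} and conjugating by P, we get:

e^{tA} =
  [exp(-t), t*exp(-t)]
  [0, exp(-t)]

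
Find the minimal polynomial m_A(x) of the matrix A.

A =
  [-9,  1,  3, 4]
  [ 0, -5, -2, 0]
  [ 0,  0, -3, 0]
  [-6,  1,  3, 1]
x^3 + 13*x^2 + 55*x + 75

The characteristic polynomial is χ_A(x) = (x + 3)^2*(x + 5)^2, so the eigenvalues are known. The minimal polynomial is
  m_A(x) = Π_λ (x − λ)^{k_λ}
where k_λ is the size of the *largest* Jordan block for λ (equivalently, the smallest k with (A − λI)^k v = 0 for every generalised eigenvector v of λ).

  λ = -5: largest Jordan block has size 2, contributing (x + 5)^2
  λ = -3: largest Jordan block has size 1, contributing (x + 3)

So m_A(x) = (x + 3)*(x + 5)^2 = x^3 + 13*x^2 + 55*x + 75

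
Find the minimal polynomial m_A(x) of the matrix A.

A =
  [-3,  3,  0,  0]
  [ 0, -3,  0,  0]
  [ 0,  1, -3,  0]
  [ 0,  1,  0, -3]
x^2 + 6*x + 9

The characteristic polynomial is χ_A(x) = (x + 3)^4, so the eigenvalues are known. The minimal polynomial is
  m_A(x) = Π_λ (x − λ)^{k_λ}
where k_λ is the size of the *largest* Jordan block for λ (equivalently, the smallest k with (A − λI)^k v = 0 for every generalised eigenvector v of λ).

  λ = -3: largest Jordan block has size 2, contributing (x + 3)^2

So m_A(x) = (x + 3)^2 = x^2 + 6*x + 9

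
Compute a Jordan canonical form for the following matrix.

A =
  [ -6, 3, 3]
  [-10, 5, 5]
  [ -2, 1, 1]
J_2(0) ⊕ J_1(0)

The characteristic polynomial is
  det(x·I − A) = x^3

Eigenvalues and multiplicities (the geometric multiplicity of λ is n − rank(A − λI), which equals the number of Jordan blocks for λ):
  λ = 0: algebraic multiplicity = 3, geometric multiplicity = 2

Determining the block sizes for each eigenvalue:
  λ = 0: 2 blocks summing to 3 forces exactly one block of size 2 and the rest size 1 → block sizes [2, 1]

Assembling the blocks gives a Jordan form
J =
  [0, 1, 0]
  [0, 0, 0]
  [0, 0, 0]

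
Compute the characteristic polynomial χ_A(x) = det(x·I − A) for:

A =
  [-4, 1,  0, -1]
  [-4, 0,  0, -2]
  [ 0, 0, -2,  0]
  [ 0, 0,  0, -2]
x^4 + 8*x^3 + 24*x^2 + 32*x + 16

Expanding det(x·I − A) (e.g. by cofactor expansion or by noting that A is similar to its Jordan form J, which has the same characteristic polynomial as A) gives
  χ_A(x) = x^4 + 8*x^3 + 24*x^2 + 32*x + 16
which factors as (x + 2)^4. The eigenvalues (with algebraic multiplicities) are λ = -2 with multiplicity 4.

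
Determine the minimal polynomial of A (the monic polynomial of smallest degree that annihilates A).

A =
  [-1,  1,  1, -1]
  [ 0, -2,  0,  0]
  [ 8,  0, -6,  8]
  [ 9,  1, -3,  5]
x^3 + 2*x^2 - 4*x - 8

The characteristic polynomial is χ_A(x) = (x - 2)*(x + 2)^3, so the eigenvalues are known. The minimal polynomial is
  m_A(x) = Π_λ (x − λ)^{k_λ}
where k_λ is the size of the *largest* Jordan block for λ (equivalently, the smallest k with (A − λI)^k v = 0 for every generalised eigenvector v of λ).

  λ = -2: largest Jordan block has size 2, contributing (x + 2)^2
  λ = 2: largest Jordan block has size 1, contributing (x − 2)

So m_A(x) = (x - 2)*(x + 2)^2 = x^3 + 2*x^2 - 4*x - 8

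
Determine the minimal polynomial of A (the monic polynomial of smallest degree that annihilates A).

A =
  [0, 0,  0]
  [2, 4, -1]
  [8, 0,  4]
x^3 - 8*x^2 + 16*x

The characteristic polynomial is χ_A(x) = x*(x - 4)^2, so the eigenvalues are known. The minimal polynomial is
  m_A(x) = Π_λ (x − λ)^{k_λ}
where k_λ is the size of the *largest* Jordan block for λ (equivalently, the smallest k with (A − λI)^k v = 0 for every generalised eigenvector v of λ).

  λ = 0: largest Jordan block has size 1, contributing (x − 0)
  λ = 4: largest Jordan block has size 2, contributing (x − 4)^2

So m_A(x) = x*(x - 4)^2 = x^3 - 8*x^2 + 16*x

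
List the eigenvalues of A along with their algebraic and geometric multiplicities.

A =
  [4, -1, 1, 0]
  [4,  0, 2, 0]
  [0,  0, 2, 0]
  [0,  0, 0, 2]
λ = 2: alg = 4, geom = 3

Step 1 — factor the characteristic polynomial to read off the algebraic multiplicities:
  χ_A(x) = (x - 2)^4

Step 2 — compute geometric multiplicities via the rank-nullity identity g(λ) = n − rank(A − λI):
  rank(A − (2)·I) = 1, so dim ker(A − (2)·I) = n − 1 = 3

Summary:
  λ = 2: algebraic multiplicity = 4, geometric multiplicity = 3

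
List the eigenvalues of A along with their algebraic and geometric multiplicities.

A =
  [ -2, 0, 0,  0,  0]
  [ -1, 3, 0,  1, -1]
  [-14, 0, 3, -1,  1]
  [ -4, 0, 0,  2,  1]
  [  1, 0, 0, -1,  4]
λ = -2: alg = 1, geom = 1; λ = 3: alg = 4, geom = 3

Step 1 — factor the characteristic polynomial to read off the algebraic multiplicities:
  χ_A(x) = (x - 3)^4*(x + 2)

Step 2 — compute geometric multiplicities via the rank-nullity identity g(λ) = n − rank(A − λI):
  rank(A − (-2)·I) = 4, so dim ker(A − (-2)·I) = n − 4 = 1
  rank(A − (3)·I) = 2, so dim ker(A − (3)·I) = n − 2 = 3

Summary:
  λ = -2: algebraic multiplicity = 1, geometric multiplicity = 1
  λ = 3: algebraic multiplicity = 4, geometric multiplicity = 3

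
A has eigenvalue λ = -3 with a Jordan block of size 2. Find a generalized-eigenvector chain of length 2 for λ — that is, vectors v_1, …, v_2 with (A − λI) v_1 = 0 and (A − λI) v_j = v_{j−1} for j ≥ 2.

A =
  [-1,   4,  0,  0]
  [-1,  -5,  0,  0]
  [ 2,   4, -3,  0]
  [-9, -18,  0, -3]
A Jordan chain for λ = -3 of length 2:
v_1 = (2, -1, 2, -9)ᵀ
v_2 = (1, 0, 0, 0)ᵀ

Let N = A − (-3)·I. We want v_2 with N^2 v_2 = 0 but N^1 v_2 ≠ 0; then v_{j-1} := N · v_j for j = 2, …, 2.

Pick v_2 = (1, 0, 0, 0)ᵀ.
Then v_1 = N · v_2 = (2, -1, 2, -9)ᵀ.

Sanity check: (A − (-3)·I) v_1 = (0, 0, 0, 0)ᵀ = 0. ✓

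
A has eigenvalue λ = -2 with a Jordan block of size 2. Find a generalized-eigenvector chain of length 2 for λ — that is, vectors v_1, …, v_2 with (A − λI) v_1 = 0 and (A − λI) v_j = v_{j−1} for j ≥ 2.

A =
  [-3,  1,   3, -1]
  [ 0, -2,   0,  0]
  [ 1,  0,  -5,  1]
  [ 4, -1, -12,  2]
A Jordan chain for λ = -2 of length 2:
v_1 = (-1, 0, 1, 4)ᵀ
v_2 = (1, 0, 0, 0)ᵀ

Let N = A − (-2)·I. We want v_2 with N^2 v_2 = 0 but N^1 v_2 ≠ 0; then v_{j-1} := N · v_j for j = 2, …, 2.

Pick v_2 = (1, 0, 0, 0)ᵀ.
Then v_1 = N · v_2 = (-1, 0, 1, 4)ᵀ.

Sanity check: (A − (-2)·I) v_1 = (0, 0, 0, 0)ᵀ = 0. ✓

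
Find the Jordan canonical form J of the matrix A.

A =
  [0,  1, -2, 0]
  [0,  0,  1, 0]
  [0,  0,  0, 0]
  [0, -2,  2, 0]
J_3(0) ⊕ J_1(0)

The characteristic polynomial is
  det(x·I − A) = x^4

Eigenvalues and multiplicities (the geometric multiplicity of λ is n − rank(A − λI), which equals the number of Jordan blocks for λ):
  λ = 0: algebraic multiplicity = 4, geometric multiplicity = 2

Determining the block sizes for each eigenvalue:
  λ = 0: with am = 4 and gm = 2, the partition is not yet determined (e.g. several partitions of 4 into 2 parts exist). Let N = A − (0)·I. Computing rank(N^1) = 2, rank(N^2) = 1, rank(N^3) = 0; the number of blocks of size ≥ j is rank(N^{j−1}) − rank(N^j), giving [2, 1, 1]. So we have 1 block(s) of size 3, 1 block(s) of size 1 → block sizes [3, 1]

Assembling the blocks gives a Jordan form
J =
  [0, 1, 0, 0]
  [0, 0, 1, 0]
  [0, 0, 0, 0]
  [0, 0, 0, 0]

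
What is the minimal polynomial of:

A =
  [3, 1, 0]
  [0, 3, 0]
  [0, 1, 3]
x^2 - 6*x + 9

The characteristic polynomial is χ_A(x) = (x - 3)^3, so the eigenvalues are known. The minimal polynomial is
  m_A(x) = Π_λ (x − λ)^{k_λ}
where k_λ is the size of the *largest* Jordan block for λ (equivalently, the smallest k with (A − λI)^k v = 0 for every generalised eigenvector v of λ).

  λ = 3: largest Jordan block has size 2, contributing (x − 3)^2

So m_A(x) = (x - 3)^2 = x^2 - 6*x + 9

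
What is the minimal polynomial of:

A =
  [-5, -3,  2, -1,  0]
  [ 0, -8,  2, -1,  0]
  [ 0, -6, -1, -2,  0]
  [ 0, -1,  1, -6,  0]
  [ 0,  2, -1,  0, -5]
x^3 + 15*x^2 + 75*x + 125

The characteristic polynomial is χ_A(x) = (x + 5)^5, so the eigenvalues are known. The minimal polynomial is
  m_A(x) = Π_λ (x − λ)^{k_λ}
where k_λ is the size of the *largest* Jordan block for λ (equivalently, the smallest k with (A − λI)^k v = 0 for every generalised eigenvector v of λ).

  λ = -5: largest Jordan block has size 3, contributing (x + 5)^3

So m_A(x) = (x + 5)^3 = x^3 + 15*x^2 + 75*x + 125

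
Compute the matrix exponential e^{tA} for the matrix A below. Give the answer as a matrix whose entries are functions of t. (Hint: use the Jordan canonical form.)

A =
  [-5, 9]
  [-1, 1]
e^{tA} =
  [-3*t*exp(-2*t) + exp(-2*t), 9*t*exp(-2*t)]
  [-t*exp(-2*t), 3*t*exp(-2*t) + exp(-2*t)]

Strategy: write A = P · J · P⁻¹ where J is a Jordan canonical form, so e^{tA} = P · e^{tJ} · P⁻¹, and e^{tJ} can be computed block-by-block.

A has Jordan form
J =
  [-2,  1]
  [ 0, -2]
(up to reordering of blocks).

Per-block formulas:
  For a 2×2 Jordan block J_2(-2): exp(t · J_2(-2)) = e^(-2t)·(I + t·N), where N is the 2×2 nilpotent shift.

After assembling e^{tJ} and conjugating by P, we get:

e^{tA} =
  [-3*t*exp(-2*t) + exp(-2*t), 9*t*exp(-2*t)]
  [-t*exp(-2*t), 3*t*exp(-2*t) + exp(-2*t)]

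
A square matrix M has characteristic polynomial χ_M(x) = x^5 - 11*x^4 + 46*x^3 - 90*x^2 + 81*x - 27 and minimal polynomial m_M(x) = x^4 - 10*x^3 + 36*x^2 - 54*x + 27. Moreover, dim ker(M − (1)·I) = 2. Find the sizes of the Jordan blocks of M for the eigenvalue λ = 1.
Block sizes for λ = 1: [1, 1]

Step 1 — from the characteristic polynomial, algebraic multiplicity of λ = 1 is 2. From dim ker(M − (1)·I) = 2, there are exactly 2 Jordan blocks for λ = 1.
Step 2 — from the minimal polynomial, the factor (x − 1) tells us the largest block for λ = 1 has size 1.
Step 3 — with total size 2, 2 blocks, and largest block 1, the block sizes (in nonincreasing order) are [1, 1].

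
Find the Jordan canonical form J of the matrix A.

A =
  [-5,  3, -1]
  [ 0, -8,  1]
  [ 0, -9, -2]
J_2(-5) ⊕ J_1(-5)

The characteristic polynomial is
  det(x·I − A) = x^3 + 15*x^2 + 75*x + 125 = (x + 5)^3

Eigenvalues and multiplicities (the geometric multiplicity of λ is n − rank(A − λI), which equals the number of Jordan blocks for λ):
  λ = -5: algebraic multiplicity = 3, geometric multiplicity = 2

Determining the block sizes for each eigenvalue:
  λ = -5: 2 blocks summing to 3 forces exactly one block of size 2 and the rest size 1 → block sizes [2, 1]

Assembling the blocks gives a Jordan form
J =
  [-5,  1,  0]
  [ 0, -5,  0]
  [ 0,  0, -5]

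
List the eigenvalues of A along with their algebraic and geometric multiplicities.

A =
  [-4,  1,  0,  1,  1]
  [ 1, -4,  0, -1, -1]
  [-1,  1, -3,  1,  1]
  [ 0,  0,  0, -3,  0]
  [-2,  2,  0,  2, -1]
λ = -3: alg = 5, geom = 4

Step 1 — factor the characteristic polynomial to read off the algebraic multiplicities:
  χ_A(x) = (x + 3)^5

Step 2 — compute geometric multiplicities via the rank-nullity identity g(λ) = n − rank(A − λI):
  rank(A − (-3)·I) = 1, so dim ker(A − (-3)·I) = n − 1 = 4

Summary:
  λ = -3: algebraic multiplicity = 5, geometric multiplicity = 4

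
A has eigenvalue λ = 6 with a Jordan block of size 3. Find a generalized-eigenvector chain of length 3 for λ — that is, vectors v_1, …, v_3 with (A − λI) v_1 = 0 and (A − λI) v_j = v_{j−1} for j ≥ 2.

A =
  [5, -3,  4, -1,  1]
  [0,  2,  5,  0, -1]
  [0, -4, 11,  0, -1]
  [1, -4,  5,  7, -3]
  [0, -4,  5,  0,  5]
A Jordan chain for λ = 6 of length 3:
v_1 = (-1, 0, 0, 1, 0)ᵀ
v_2 = (-3, -4, -4, -4, -4)ᵀ
v_3 = (0, 1, 0, 0, 0)ᵀ

Let N = A − (6)·I. We want v_3 with N^3 v_3 = 0 but N^2 v_3 ≠ 0; then v_{j-1} := N · v_j for j = 3, …, 2.

Pick v_3 = (0, 1, 0, 0, 0)ᵀ.
Then v_2 = N · v_3 = (-3, -4, -4, -4, -4)ᵀ.
Then v_1 = N · v_2 = (-1, 0, 0, 1, 0)ᵀ.

Sanity check: (A − (6)·I) v_1 = (0, 0, 0, 0, 0)ᵀ = 0. ✓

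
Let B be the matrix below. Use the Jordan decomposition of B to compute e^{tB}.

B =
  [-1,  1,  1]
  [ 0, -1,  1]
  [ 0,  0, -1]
e^{tB} =
  [exp(-t), t*exp(-t), t^2*exp(-t)/2 + t*exp(-t)]
  [0, exp(-t), t*exp(-t)]
  [0, 0, exp(-t)]

Strategy: write B = P · J · P⁻¹ where J is a Jordan canonical form, so e^{tB} = P · e^{tJ} · P⁻¹, and e^{tJ} can be computed block-by-block.

B has Jordan form
J =
  [-1,  1,  0]
  [ 0, -1,  1]
  [ 0,  0, -1]
(up to reordering of blocks).

Per-block formulas:
  For a 3×3 Jordan block J_3(-1): exp(t · J_3(-1)) = e^(-1t)·(I + t·N + (t^2/2)·N^2), where N is the 3×3 nilpotent shift.

After assembling e^{tJ} and conjugating by P, we get:

e^{tB} =
  [exp(-t), t*exp(-t), t^2*exp(-t)/2 + t*exp(-t)]
  [0, exp(-t), t*exp(-t)]
  [0, 0, exp(-t)]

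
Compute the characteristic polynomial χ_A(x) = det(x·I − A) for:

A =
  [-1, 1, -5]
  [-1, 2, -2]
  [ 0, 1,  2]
x^3 - 3*x^2 + 3*x - 1

Expanding det(x·I − A) (e.g. by cofactor expansion or by noting that A is similar to its Jordan form J, which has the same characteristic polynomial as A) gives
  χ_A(x) = x^3 - 3*x^2 + 3*x - 1
which factors as (x - 1)^3. The eigenvalues (with algebraic multiplicities) are λ = 1 with multiplicity 3.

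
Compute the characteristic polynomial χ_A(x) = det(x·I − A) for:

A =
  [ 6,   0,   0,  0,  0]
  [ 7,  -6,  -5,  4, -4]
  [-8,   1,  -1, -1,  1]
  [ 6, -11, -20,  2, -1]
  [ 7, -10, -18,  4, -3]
x^5 + 2*x^4 - 30*x^3 - 108*x^2 - 27*x + 162

Expanding det(x·I − A) (e.g. by cofactor expansion or by noting that A is similar to its Jordan form J, which has the same characteristic polynomial as A) gives
  χ_A(x) = x^5 + 2*x^4 - 30*x^3 - 108*x^2 - 27*x + 162
which factors as (x - 6)*(x - 1)*(x + 3)^3. The eigenvalues (with algebraic multiplicities) are λ = -3 with multiplicity 3, λ = 1 with multiplicity 1, λ = 6 with multiplicity 1.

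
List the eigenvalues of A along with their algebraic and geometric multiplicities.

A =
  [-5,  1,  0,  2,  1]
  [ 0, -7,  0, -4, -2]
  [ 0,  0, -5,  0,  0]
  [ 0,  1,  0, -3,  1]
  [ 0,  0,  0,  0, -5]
λ = -5: alg = 5, geom = 4

Step 1 — factor the characteristic polynomial to read off the algebraic multiplicities:
  χ_A(x) = (x + 5)^5

Step 2 — compute geometric multiplicities via the rank-nullity identity g(λ) = n − rank(A − λI):
  rank(A − (-5)·I) = 1, so dim ker(A − (-5)·I) = n − 1 = 4

Summary:
  λ = -5: algebraic multiplicity = 5, geometric multiplicity = 4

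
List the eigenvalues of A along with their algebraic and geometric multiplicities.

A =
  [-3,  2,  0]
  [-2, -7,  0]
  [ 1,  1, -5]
λ = -5: alg = 3, geom = 2

Step 1 — factor the characteristic polynomial to read off the algebraic multiplicities:
  χ_A(x) = (x + 5)^3

Step 2 — compute geometric multiplicities via the rank-nullity identity g(λ) = n − rank(A − λI):
  rank(A − (-5)·I) = 1, so dim ker(A − (-5)·I) = n − 1 = 2

Summary:
  λ = -5: algebraic multiplicity = 3, geometric multiplicity = 2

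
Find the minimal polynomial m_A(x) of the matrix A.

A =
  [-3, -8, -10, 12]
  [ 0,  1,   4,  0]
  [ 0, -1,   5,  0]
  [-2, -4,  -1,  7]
x^4 - 10*x^3 + 36*x^2 - 54*x + 27

The characteristic polynomial is χ_A(x) = (x - 3)^3*(x - 1), so the eigenvalues are known. The minimal polynomial is
  m_A(x) = Π_λ (x − λ)^{k_λ}
where k_λ is the size of the *largest* Jordan block for λ (equivalently, the smallest k with (A − λI)^k v = 0 for every generalised eigenvector v of λ).

  λ = 1: largest Jordan block has size 1, contributing (x − 1)
  λ = 3: largest Jordan block has size 3, contributing (x − 3)^3

So m_A(x) = (x - 3)^3*(x - 1) = x^4 - 10*x^3 + 36*x^2 - 54*x + 27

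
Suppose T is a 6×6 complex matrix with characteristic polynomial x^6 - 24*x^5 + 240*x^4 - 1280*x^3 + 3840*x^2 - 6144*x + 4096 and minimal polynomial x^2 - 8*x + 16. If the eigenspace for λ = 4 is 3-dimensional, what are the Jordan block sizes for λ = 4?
Block sizes for λ = 4: [2, 2, 2]

Step 1 — from the characteristic polynomial, algebraic multiplicity of λ = 4 is 6. From dim ker(T − (4)·I) = 3, there are exactly 3 Jordan blocks for λ = 4.
Step 2 — from the minimal polynomial, the factor (x − 4)^2 tells us the largest block for λ = 4 has size 2.
Step 3 — with total size 6, 3 blocks, and largest block 2, the block sizes (in nonincreasing order) are [2, 2, 2].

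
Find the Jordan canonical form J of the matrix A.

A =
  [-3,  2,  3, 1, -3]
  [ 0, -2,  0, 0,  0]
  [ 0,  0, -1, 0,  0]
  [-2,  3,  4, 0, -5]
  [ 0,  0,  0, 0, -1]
J_2(-2) ⊕ J_2(-1) ⊕ J_1(-1)

The characteristic polynomial is
  det(x·I − A) = x^5 + 7*x^4 + 19*x^3 + 25*x^2 + 16*x + 4 = (x + 1)^3*(x + 2)^2

Eigenvalues and multiplicities (the geometric multiplicity of λ is n − rank(A − λI), which equals the number of Jordan blocks for λ):
  λ = -2: algebraic multiplicity = 2, geometric multiplicity = 1
  λ = -1: algebraic multiplicity = 3, geometric multiplicity = 2

Determining the block sizes for each eigenvalue:
  λ = -2: one block (gm = 1), so the single block has size am = 2 → block sizes [2]
  λ = -1: 2 blocks summing to 3 forces exactly one block of size 2 and the rest size 1 → block sizes [2, 1]

Assembling the blocks gives a Jordan form
J =
  [-2,  1,  0,  0,  0]
  [ 0, -2,  0,  0,  0]
  [ 0,  0, -1,  1,  0]
  [ 0,  0,  0, -1,  0]
  [ 0,  0,  0,  0, -1]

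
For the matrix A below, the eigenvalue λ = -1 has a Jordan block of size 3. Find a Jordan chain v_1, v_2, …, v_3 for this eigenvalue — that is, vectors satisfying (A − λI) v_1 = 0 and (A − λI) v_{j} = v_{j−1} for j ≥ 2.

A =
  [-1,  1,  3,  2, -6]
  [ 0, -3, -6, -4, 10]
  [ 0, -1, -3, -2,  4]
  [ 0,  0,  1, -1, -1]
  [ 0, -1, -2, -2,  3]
A Jordan chain for λ = -1 of length 3:
v_1 = (1, 0, 0, 0, 0)ᵀ
v_2 = (1, -2, -1, 0, -1)ᵀ
v_3 = (0, 1, 0, 0, 0)ᵀ

Let N = A − (-1)·I. We want v_3 with N^3 v_3 = 0 but N^2 v_3 ≠ 0; then v_{j-1} := N · v_j for j = 3, …, 2.

Pick v_3 = (0, 1, 0, 0, 0)ᵀ.
Then v_2 = N · v_3 = (1, -2, -1, 0, -1)ᵀ.
Then v_1 = N · v_2 = (1, 0, 0, 0, 0)ᵀ.

Sanity check: (A − (-1)·I) v_1 = (0, 0, 0, 0, 0)ᵀ = 0. ✓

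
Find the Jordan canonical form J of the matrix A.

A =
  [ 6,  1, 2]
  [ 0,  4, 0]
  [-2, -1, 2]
J_2(4) ⊕ J_1(4)

The characteristic polynomial is
  det(x·I − A) = x^3 - 12*x^2 + 48*x - 64 = (x - 4)^3

Eigenvalues and multiplicities (the geometric multiplicity of λ is n − rank(A − λI), which equals the number of Jordan blocks for λ):
  λ = 4: algebraic multiplicity = 3, geometric multiplicity = 2

Determining the block sizes for each eigenvalue:
  λ = 4: 2 blocks summing to 3 forces exactly one block of size 2 and the rest size 1 → block sizes [2, 1]

Assembling the blocks gives a Jordan form
J =
  [4, 1, 0]
  [0, 4, 0]
  [0, 0, 4]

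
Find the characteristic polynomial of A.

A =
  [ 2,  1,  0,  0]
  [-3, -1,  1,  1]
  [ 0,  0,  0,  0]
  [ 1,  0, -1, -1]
x^4

Expanding det(x·I − A) (e.g. by cofactor expansion or by noting that A is similar to its Jordan form J, which has the same characteristic polynomial as A) gives
  χ_A(x) = x^4
which factors as x^4. The eigenvalues (with algebraic multiplicities) are λ = 0 with multiplicity 4.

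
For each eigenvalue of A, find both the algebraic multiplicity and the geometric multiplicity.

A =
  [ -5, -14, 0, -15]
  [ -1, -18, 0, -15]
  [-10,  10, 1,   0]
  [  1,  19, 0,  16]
λ = -4: alg = 2, geom = 1; λ = 1: alg = 2, geom = 2

Step 1 — factor the characteristic polynomial to read off the algebraic multiplicities:
  χ_A(x) = (x - 1)^2*(x + 4)^2

Step 2 — compute geometric multiplicities via the rank-nullity identity g(λ) = n − rank(A − λI):
  rank(A − (-4)·I) = 3, so dim ker(A − (-4)·I) = n − 3 = 1
  rank(A − (1)·I) = 2, so dim ker(A − (1)·I) = n − 2 = 2

Summary:
  λ = -4: algebraic multiplicity = 2, geometric multiplicity = 1
  λ = 1: algebraic multiplicity = 2, geometric multiplicity = 2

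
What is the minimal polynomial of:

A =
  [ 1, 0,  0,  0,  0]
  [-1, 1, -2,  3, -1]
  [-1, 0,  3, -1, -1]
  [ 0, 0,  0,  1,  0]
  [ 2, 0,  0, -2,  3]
x^3 - 7*x^2 + 15*x - 9

The characteristic polynomial is χ_A(x) = (x - 3)^2*(x - 1)^3, so the eigenvalues are known. The minimal polynomial is
  m_A(x) = Π_λ (x − λ)^{k_λ}
where k_λ is the size of the *largest* Jordan block for λ (equivalently, the smallest k with (A − λI)^k v = 0 for every generalised eigenvector v of λ).

  λ = 1: largest Jordan block has size 1, contributing (x − 1)
  λ = 3: largest Jordan block has size 2, contributing (x − 3)^2

So m_A(x) = (x - 3)^2*(x - 1) = x^3 - 7*x^2 + 15*x - 9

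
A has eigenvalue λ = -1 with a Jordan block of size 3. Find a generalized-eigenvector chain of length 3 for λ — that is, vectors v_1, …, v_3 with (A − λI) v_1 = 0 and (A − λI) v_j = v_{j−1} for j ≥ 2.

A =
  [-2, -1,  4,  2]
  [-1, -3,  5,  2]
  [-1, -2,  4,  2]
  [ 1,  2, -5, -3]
A Jordan chain for λ = -1 of length 3:
v_1 = (-1, -1, -1, 1)ᵀ
v_2 = (-1, -2, -2, 2)ᵀ
v_3 = (0, 1, 0, 0)ᵀ

Let N = A − (-1)·I. We want v_3 with N^3 v_3 = 0 but N^2 v_3 ≠ 0; then v_{j-1} := N · v_j for j = 3, …, 2.

Pick v_3 = (0, 1, 0, 0)ᵀ.
Then v_2 = N · v_3 = (-1, -2, -2, 2)ᵀ.
Then v_1 = N · v_2 = (-1, -1, -1, 1)ᵀ.

Sanity check: (A − (-1)·I) v_1 = (0, 0, 0, 0)ᵀ = 0. ✓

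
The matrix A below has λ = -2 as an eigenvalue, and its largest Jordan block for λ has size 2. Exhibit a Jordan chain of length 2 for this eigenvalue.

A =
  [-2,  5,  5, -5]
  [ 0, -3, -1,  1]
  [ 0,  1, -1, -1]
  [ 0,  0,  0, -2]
A Jordan chain for λ = -2 of length 2:
v_1 = (5, -1, 1, 0)ᵀ
v_2 = (0, 1, 0, 0)ᵀ

Let N = A − (-2)·I. We want v_2 with N^2 v_2 = 0 but N^1 v_2 ≠ 0; then v_{j-1} := N · v_j for j = 2, …, 2.

Pick v_2 = (0, 1, 0, 0)ᵀ.
Then v_1 = N · v_2 = (5, -1, 1, 0)ᵀ.

Sanity check: (A − (-2)·I) v_1 = (0, 0, 0, 0)ᵀ = 0. ✓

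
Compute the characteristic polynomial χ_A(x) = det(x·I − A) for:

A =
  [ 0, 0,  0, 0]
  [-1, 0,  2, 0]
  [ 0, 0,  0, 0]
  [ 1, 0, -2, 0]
x^4

Expanding det(x·I − A) (e.g. by cofactor expansion or by noting that A is similar to its Jordan form J, which has the same characteristic polynomial as A) gives
  χ_A(x) = x^4
which factors as x^4. The eigenvalues (with algebraic multiplicities) are λ = 0 with multiplicity 4.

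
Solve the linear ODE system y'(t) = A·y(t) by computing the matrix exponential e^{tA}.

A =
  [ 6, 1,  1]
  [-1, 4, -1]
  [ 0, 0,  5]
e^{tA} =
  [t*exp(5*t) + exp(5*t), t*exp(5*t), t*exp(5*t)]
  [-t*exp(5*t), -t*exp(5*t) + exp(5*t), -t*exp(5*t)]
  [0, 0, exp(5*t)]

Strategy: write A = P · J · P⁻¹ where J is a Jordan canonical form, so e^{tA} = P · e^{tJ} · P⁻¹, and e^{tJ} can be computed block-by-block.

A has Jordan form
J =
  [5, 1, 0]
  [0, 5, 0]
  [0, 0, 5]
(up to reordering of blocks).

Per-block formulas:
  For a 2×2 Jordan block J_2(5): exp(t · J_2(5)) = e^(5t)·(I + t·N), where N is the 2×2 nilpotent shift.
  For a 1×1 block at λ = 5: exp(t · [5]) = [e^(5t)].

After assembling e^{tJ} and conjugating by P, we get:

e^{tA} =
  [t*exp(5*t) + exp(5*t), t*exp(5*t), t*exp(5*t)]
  [-t*exp(5*t), -t*exp(5*t) + exp(5*t), -t*exp(5*t)]
  [0, 0, exp(5*t)]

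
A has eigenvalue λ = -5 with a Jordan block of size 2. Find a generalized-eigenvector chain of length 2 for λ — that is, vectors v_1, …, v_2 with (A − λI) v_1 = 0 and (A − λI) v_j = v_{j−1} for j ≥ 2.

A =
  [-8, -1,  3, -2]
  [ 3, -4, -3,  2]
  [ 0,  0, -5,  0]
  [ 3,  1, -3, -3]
A Jordan chain for λ = -5 of length 2:
v_1 = (-3, 3, 0, 3)ᵀ
v_2 = (1, 0, 0, 0)ᵀ

Let N = A − (-5)·I. We want v_2 with N^2 v_2 = 0 but N^1 v_2 ≠ 0; then v_{j-1} := N · v_j for j = 2, …, 2.

Pick v_2 = (1, 0, 0, 0)ᵀ.
Then v_1 = N · v_2 = (-3, 3, 0, 3)ᵀ.

Sanity check: (A − (-5)·I) v_1 = (0, 0, 0, 0)ᵀ = 0. ✓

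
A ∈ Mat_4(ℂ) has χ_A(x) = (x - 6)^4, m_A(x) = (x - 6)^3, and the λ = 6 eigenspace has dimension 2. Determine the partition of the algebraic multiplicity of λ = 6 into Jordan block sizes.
Block sizes for λ = 6: [3, 1]

Step 1 — from the characteristic polynomial, algebraic multiplicity of λ = 6 is 4. From dim ker(A − (6)·I) = 2, there are exactly 2 Jordan blocks for λ = 6.
Step 2 — from the minimal polynomial, the factor (x − 6)^3 tells us the largest block for λ = 6 has size 3.
Step 3 — with total size 4, 2 blocks, and largest block 3, the block sizes (in nonincreasing order) are [3, 1].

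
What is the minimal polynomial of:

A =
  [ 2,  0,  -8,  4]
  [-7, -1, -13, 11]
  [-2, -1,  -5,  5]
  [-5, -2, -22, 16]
x^4 - 12*x^3 + 52*x^2 - 96*x + 64

The characteristic polynomial is χ_A(x) = (x - 4)^2*(x - 2)^2, so the eigenvalues are known. The minimal polynomial is
  m_A(x) = Π_λ (x − λ)^{k_λ}
where k_λ is the size of the *largest* Jordan block for λ (equivalently, the smallest k with (A − λI)^k v = 0 for every generalised eigenvector v of λ).

  λ = 2: largest Jordan block has size 2, contributing (x − 2)^2
  λ = 4: largest Jordan block has size 2, contributing (x − 4)^2

So m_A(x) = (x - 4)^2*(x - 2)^2 = x^4 - 12*x^3 + 52*x^2 - 96*x + 64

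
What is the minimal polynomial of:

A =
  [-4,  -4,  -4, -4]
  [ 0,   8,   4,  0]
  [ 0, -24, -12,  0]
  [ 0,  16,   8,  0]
x^2 + 4*x

The characteristic polynomial is χ_A(x) = x^2*(x + 4)^2, so the eigenvalues are known. The minimal polynomial is
  m_A(x) = Π_λ (x − λ)^{k_λ}
where k_λ is the size of the *largest* Jordan block for λ (equivalently, the smallest k with (A − λI)^k v = 0 for every generalised eigenvector v of λ).

  λ = -4: largest Jordan block has size 1, contributing (x + 4)
  λ = 0: largest Jordan block has size 1, contributing (x − 0)

So m_A(x) = x*(x + 4) = x^2 + 4*x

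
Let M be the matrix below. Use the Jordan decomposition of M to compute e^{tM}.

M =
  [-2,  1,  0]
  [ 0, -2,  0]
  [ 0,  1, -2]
e^{tM} =
  [exp(-2*t), t*exp(-2*t), 0]
  [0, exp(-2*t), 0]
  [0, t*exp(-2*t), exp(-2*t)]

Strategy: write M = P · J · P⁻¹ where J is a Jordan canonical form, so e^{tM} = P · e^{tJ} · P⁻¹, and e^{tJ} can be computed block-by-block.

M has Jordan form
J =
  [-2,  1,  0]
  [ 0, -2,  0]
  [ 0,  0, -2]
(up to reordering of blocks).

Per-block formulas:
  For a 1×1 block at λ = -2: exp(t · [-2]) = [e^(-2t)].
  For a 2×2 Jordan block J_2(-2): exp(t · J_2(-2)) = e^(-2t)·(I + t·N), where N is the 2×2 nilpotent shift.

After assembling e^{tJ} and conjugating by P, we get:

e^{tM} =
  [exp(-2*t), t*exp(-2*t), 0]
  [0, exp(-2*t), 0]
  [0, t*exp(-2*t), exp(-2*t)]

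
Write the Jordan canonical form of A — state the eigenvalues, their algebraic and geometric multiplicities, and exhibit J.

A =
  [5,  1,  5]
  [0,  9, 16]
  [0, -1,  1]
J_3(5)

The characteristic polynomial is
  det(x·I − A) = x^3 - 15*x^2 + 75*x - 125 = (x - 5)^3

Eigenvalues and multiplicities (the geometric multiplicity of λ is n − rank(A − λI), which equals the number of Jordan blocks for λ):
  λ = 5: algebraic multiplicity = 3, geometric multiplicity = 1

Determining the block sizes for each eigenvalue:
  λ = 5: one block (gm = 1), so the single block has size am = 3 → block sizes [3]

Assembling the blocks gives a Jordan form
J =
  [5, 1, 0]
  [0, 5, 1]
  [0, 0, 5]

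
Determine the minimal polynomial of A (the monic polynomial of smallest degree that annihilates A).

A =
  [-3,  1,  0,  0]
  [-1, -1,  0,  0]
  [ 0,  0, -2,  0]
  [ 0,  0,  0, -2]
x^2 + 4*x + 4

The characteristic polynomial is χ_A(x) = (x + 2)^4, so the eigenvalues are known. The minimal polynomial is
  m_A(x) = Π_λ (x − λ)^{k_λ}
where k_λ is the size of the *largest* Jordan block for λ (equivalently, the smallest k with (A − λI)^k v = 0 for every generalised eigenvector v of λ).

  λ = -2: largest Jordan block has size 2, contributing (x + 2)^2

So m_A(x) = (x + 2)^2 = x^2 + 4*x + 4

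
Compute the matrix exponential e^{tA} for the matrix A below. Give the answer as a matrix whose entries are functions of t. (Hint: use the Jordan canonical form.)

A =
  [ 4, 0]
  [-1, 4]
e^{tA} =
  [exp(4*t), 0]
  [-t*exp(4*t), exp(4*t)]

Strategy: write A = P · J · P⁻¹ where J is a Jordan canonical form, so e^{tA} = P · e^{tJ} · P⁻¹, and e^{tJ} can be computed block-by-block.

A has Jordan form
J =
  [4, 1]
  [0, 4]
(up to reordering of blocks).

Per-block formulas:
  For a 2×2 Jordan block J_2(4): exp(t · J_2(4)) = e^(4t)·(I + t·N), where N is the 2×2 nilpotent shift.

After assembling e^{tJ} and conjugating by P, we get:

e^{tA} =
  [exp(4*t), 0]
  [-t*exp(4*t), exp(4*t)]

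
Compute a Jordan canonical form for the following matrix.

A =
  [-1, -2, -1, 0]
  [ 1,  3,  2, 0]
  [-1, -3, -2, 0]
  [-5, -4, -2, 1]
J_3(0) ⊕ J_1(1)

The characteristic polynomial is
  det(x·I − A) = x^4 - x^3 = x^3*(x - 1)

Eigenvalues and multiplicities (the geometric multiplicity of λ is n − rank(A − λI), which equals the number of Jordan blocks for λ):
  λ = 0: algebraic multiplicity = 3, geometric multiplicity = 1
  λ = 1: algebraic multiplicity = 1, geometric multiplicity = 1

Determining the block sizes for each eigenvalue:
  λ = 0: one block (gm = 1), so the single block has size am = 3 → block sizes [3]
  λ = 1: one block (gm = 1), so the single block has size am = 1 → block sizes [1]

Assembling the blocks gives a Jordan form
J =
  [0, 1, 0, 0]
  [0, 0, 1, 0]
  [0, 0, 0, 0]
  [0, 0, 0, 1]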